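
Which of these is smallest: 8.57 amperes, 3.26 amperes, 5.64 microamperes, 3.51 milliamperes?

5.64 microamperes

8.57 amperes = 8.57 amperes
3.26 amperes = 3.26 amperes
5.64 microamperes = 0.00000564 amperes
3.51 milliamperes = 0.00351 amperes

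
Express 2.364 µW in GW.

0.000000000000002364 GW

micro = 10^-6, giga = 10^9; factor is 10^-15.
2.364 × 10^-15 = 0.000000000000002364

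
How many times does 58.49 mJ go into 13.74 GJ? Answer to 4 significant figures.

(13.74 × 10⁹) / (58.49 × 10⁻³) = 0.23491 × 10¹²

234900000000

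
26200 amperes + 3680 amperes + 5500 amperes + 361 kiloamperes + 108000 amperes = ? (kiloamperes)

In kiloamperes:
  26200 amperes = 26200e-3 kiloamperes = 26.2
  3680 amperes = 3680e-3 kiloamperes = 3.68
  5500 amperes = 5500e-3 kiloamperes = 5.5
  361 kiloamperes → 361
  108000 amperes = 108000e-3 kiloamperes = 108
Sum: 26.2 + 3.68 + 5.5 + 361 + 108 = 504.38

504.38 kiloamperes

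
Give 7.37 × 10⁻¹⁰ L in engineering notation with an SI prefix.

= 737 × 10⁻¹² L; 10⁻¹² is pico.

737 pL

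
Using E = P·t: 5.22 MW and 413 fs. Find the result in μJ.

5.22 × 10⁶ × 413 × 10⁻¹⁵ = 2155.86 × 10⁻⁹ J

2.15586 μJ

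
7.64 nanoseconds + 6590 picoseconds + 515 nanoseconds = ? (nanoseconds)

In nanoseconds:
  7.64 nanoseconds → 7.64
  6590 picoseconds = 6590 × 10^-3 nanoseconds = 6.59
  515 nanoseconds → 515
Sum: 7.64 + 6.59 + 515 = 529.23

529.23 nanoseconds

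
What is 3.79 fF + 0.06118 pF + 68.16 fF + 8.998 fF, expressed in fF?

142.128 fF

In fF:
  3.79 fF → 3.79
  0.06118 pF = 0.06118 × 10³ fF = 61.18
  68.16 fF → 68.16
  8.998 fF → 8.998
Sum: 3.79 + 61.18 + 68.16 + 8.998 = 142.128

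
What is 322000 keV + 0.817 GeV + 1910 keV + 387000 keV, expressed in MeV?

In MeV:
  322000 keV = 322000 × 10⁻³ MeV = 322
  0.817 GeV = 0.817 × 10³ MeV = 817
  1910 keV = 1910 × 10⁻³ MeV = 1.91
  387000 keV = 387000 × 10⁻³ MeV = 387
Sum: 322 + 817 + 1.91 + 387 = 1527.91

1527.91 MeV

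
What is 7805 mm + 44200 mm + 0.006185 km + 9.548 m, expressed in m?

In m:
  7805 mm = 7805e-3 m = 7.805
  44200 mm = 44200e-3 m = 44.2
  0.006185 km = 0.006185e3 m = 6.185
  9.548 m → 9.548
Sum: 7.805 + 44.2 + 6.185 + 9.548 = 67.738

67.738 m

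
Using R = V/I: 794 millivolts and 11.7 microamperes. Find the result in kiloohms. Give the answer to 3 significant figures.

67.9 kiloohms

(794e-3) / (11.7e-6) = 67.863e3 Ω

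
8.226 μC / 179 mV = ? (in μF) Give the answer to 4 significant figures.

45.96 μF

(8.226 × 10⁻⁶) / (179 × 10⁻³) = 0.0459553 × 10⁻³ F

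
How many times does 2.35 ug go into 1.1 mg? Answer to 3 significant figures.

(1.1 × 10^-3) / (2.35 × 10^-6) = 0.4681 × 10^3

468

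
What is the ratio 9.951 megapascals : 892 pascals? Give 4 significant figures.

(9.951 × 10^6) / (892) = 0.011156 × 10^6

11160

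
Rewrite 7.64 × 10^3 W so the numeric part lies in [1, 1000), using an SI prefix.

7.64 kW

= 7.64 × 10^3 W; 10^3 is kilo.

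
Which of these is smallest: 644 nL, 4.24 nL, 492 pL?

644 nL = 0.000000644 L
4.24 nL = 0.00000000424 L
492 pL = 0.000000000492 L

492 pL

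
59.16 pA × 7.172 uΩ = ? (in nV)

0.00000042429552 nV

59.16e-12 × 7.172e-6 = 424.29552e-18 V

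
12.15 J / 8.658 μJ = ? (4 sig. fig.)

1403000

(12.15) / (8.658 × 10^-6) = 1.4033 × 10^6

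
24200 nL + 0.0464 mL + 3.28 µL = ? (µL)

In µL:
  24200 nL = 24200e-3 µL = 24.2
  0.0464 mL = 0.0464e3 µL = 46.4
  3.28 µL → 3.28
Sum: 24.2 + 46.4 + 3.28 = 73.88

73.88 µL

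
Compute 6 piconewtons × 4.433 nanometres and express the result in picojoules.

6 × 10⁻¹² × 4.433 × 10⁻⁹ = 26.598 × 10⁻²¹ J

0.000000026598 picojoules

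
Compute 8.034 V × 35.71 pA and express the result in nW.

0.28689414 nW

8.034 × 35.71e-12 = 286.89414e-12 W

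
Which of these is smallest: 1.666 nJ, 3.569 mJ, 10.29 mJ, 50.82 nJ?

1.666 nJ

1.666 nJ = 0.000000001666 J
3.569 mJ = 0.003569 J
10.29 mJ = 0.01029 J
50.82 nJ = 0.00000005082 J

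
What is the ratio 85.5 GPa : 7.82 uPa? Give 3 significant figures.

10900000000000000

(85.5 × 10⁹) / (7.82 × 10⁻⁶) = 10.93 × 10¹⁵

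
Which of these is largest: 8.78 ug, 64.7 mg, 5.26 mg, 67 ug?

64.7 mg

8.78 ug = 0.00000878 g
64.7 mg = 0.0647 g
5.26 mg = 0.00526 g
67 ug = 0.000067 g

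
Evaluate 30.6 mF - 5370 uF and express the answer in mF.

25.23 mF

In mF:
  30.6 mF → 30.6
  5370 uF = 5370 × 10^-3 mF = 5.37
Difference: 30.6 - 5.37 = 25.23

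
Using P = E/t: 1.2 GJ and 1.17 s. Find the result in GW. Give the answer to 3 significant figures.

1.03 GW

(1.2 × 10⁹) / (1.17) = 1.0256 × 10⁹ W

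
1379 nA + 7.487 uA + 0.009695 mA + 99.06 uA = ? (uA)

117.621 uA

In uA:
  1379 nA = 1379 × 10⁻³ uA = 1.379
  7.487 uA → 7.487
  0.009695 mA = 0.009695 × 10³ uA = 9.695
  99.06 uA → 99.06
Sum: 1.379 + 7.487 + 9.695 + 99.06 = 117.621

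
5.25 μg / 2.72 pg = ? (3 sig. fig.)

(5.25 × 10⁻⁶) / (2.72 × 10⁻¹²) = 1.93 × 10⁶

1930000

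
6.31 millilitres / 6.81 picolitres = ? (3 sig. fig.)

(6.31 × 10⁻³) / (6.81 × 10⁻¹²) = 0.9266 × 10⁹

927000000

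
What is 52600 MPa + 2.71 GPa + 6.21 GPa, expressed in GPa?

61.52 GPa

In GPa:
  52600 MPa = 52600e-3 GPa = 52.6
  2.71 GPa → 2.71
  6.21 GPa → 6.21
Sum: 52.6 + 2.71 + 6.21 = 61.52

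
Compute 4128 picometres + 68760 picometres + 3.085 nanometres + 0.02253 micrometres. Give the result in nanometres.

98.503 nanometres

In nanometres:
  4128 picometres = 4128 × 10^-3 nanometres = 4.128
  68760 picometres = 68760 × 10^-3 nanometres = 68.76
  3.085 nanometres → 3.085
  0.02253 micrometres = 0.02253 × 10^3 nanometres = 22.53
Sum: 4.128 + 68.76 + 3.085 + 22.53 = 98.503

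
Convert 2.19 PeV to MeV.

peta = 10^15, mega = 10^6; factor is 10^9.
2.19 × 10^9 = 2190000000

2190000000 MeV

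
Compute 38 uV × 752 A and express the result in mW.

28.576 mW

38 × 10⁻⁶ × 752 = 28576 × 10⁻⁶ W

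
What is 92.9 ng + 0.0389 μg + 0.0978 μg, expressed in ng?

229.6 ng

In ng:
  92.9 ng → 92.9
  0.0389 μg = 0.0389 × 10³ ng = 38.9
  0.0978 μg = 0.0978 × 10³ ng = 97.8
Sum: 92.9 + 38.9 + 97.8 = 229.6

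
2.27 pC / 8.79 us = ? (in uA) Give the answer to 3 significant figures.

0.258 uA

(2.27 × 10⁻¹²) / (8.79 × 10⁻⁶) = 0.25825 × 10⁻⁶ A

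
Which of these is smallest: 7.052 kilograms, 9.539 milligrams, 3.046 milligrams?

7.052 kilograms = 7052 grams
9.539 milligrams = 0.009539 grams
3.046 milligrams = 0.003046 grams

3.046 milligrams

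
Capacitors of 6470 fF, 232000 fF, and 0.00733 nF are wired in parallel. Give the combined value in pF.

In pF:
  6470 fF = 6470 × 10⁻³ pF = 6.47
  232000 fF = 232000 × 10⁻³ pF = 232
  0.00733 nF = 0.00733 × 10³ pF = 7.33
Sum: 6.47 + 232 + 7.33 = 245.8

245.8 pF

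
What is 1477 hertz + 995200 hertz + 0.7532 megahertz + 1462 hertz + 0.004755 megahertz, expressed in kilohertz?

In kilohertz:
  1477 hertz = 1477 × 10^-3 kilohertz = 1.477
  995200 hertz = 995200 × 10^-3 kilohertz = 995.2
  0.7532 megahertz = 0.7532 × 10^3 kilohertz = 753.2
  1462 hertz = 1462 × 10^-3 kilohertz = 1.462
  0.004755 megahertz = 0.004755 × 10^3 kilohertz = 4.755
Sum: 1.477 + 995.2 + 753.2 + 1.462 + 4.755 = 1756.094

1756.094 kilohertz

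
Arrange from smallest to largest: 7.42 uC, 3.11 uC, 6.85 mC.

3.11 uC < 7.42 uC < 6.85 mC

7.42 uC = 0.00000742 C
3.11 uC = 0.00000311 C
6.85 mC = 0.00685 C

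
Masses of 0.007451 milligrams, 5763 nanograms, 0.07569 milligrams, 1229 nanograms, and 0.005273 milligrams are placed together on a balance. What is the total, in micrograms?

95.406 micrograms

In micrograms:
  0.007451 milligrams = 0.007451 × 10^3 micrograms = 7.451
  5763 nanograms = 5763 × 10^-3 micrograms = 5.763
  0.07569 milligrams = 0.07569 × 10^3 micrograms = 75.69
  1229 nanograms = 1229 × 10^-3 micrograms = 1.229
  0.005273 milligrams = 0.005273 × 10^3 micrograms = 5.273
Sum: 7.451 + 5.763 + 75.69 + 1.229 + 5.273 = 95.406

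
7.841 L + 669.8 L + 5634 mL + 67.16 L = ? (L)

750.435 L

In L:
  7.841 L → 7.841
  669.8 L → 669.8
  5634 mL = 5634 × 10⁻³ L = 5.634
  67.16 L → 67.16
Sum: 7.841 + 669.8 + 5.634 + 67.16 = 750.435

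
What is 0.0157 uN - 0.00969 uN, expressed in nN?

6.01 nN

In nN:
  0.0157 uN = 0.0157e3 nN = 15.7
  0.00969 uN = 0.00969e3 nN = 9.69
Difference: 15.7 - 9.69 = 6.01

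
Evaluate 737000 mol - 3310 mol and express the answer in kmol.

733.69 kmol

In kmol:
  737000 mol = 737000e-3 kmol = 737
  3310 mol = 3310e-3 kmol = 3.31
Difference: 737 - 3.31 = 733.69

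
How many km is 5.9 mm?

milli = 10⁻³, kilo = 10³; factor is 10⁻⁶.
5.9 × 10⁻⁶ = 0.0000059

0.0000059 km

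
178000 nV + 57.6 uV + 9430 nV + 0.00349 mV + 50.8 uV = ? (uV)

299.32 uV

In uV:
  178000 nV = 178000 × 10⁻³ uV = 178
  57.6 uV → 57.6
  9430 nV = 9430 × 10⁻³ uV = 9.43
  0.00349 mV = 0.00349 × 10³ uV = 3.49
  50.8 uV → 50.8
Sum: 178 + 57.6 + 9.43 + 3.49 + 50.8 = 299.32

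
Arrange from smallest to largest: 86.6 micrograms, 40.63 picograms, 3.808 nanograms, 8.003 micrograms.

86.6 micrograms = 0.0000866 grams
40.63 picograms = 0.00000000004063 grams
3.808 nanograms = 0.000000003808 grams
8.003 micrograms = 0.000008003 grams

40.63 picograms < 3.808 nanograms < 8.003 micrograms < 86.6 micrograms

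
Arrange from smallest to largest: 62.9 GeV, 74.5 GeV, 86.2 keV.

62.9 GeV = 62900000000 eV
74.5 GeV = 74500000000 eV
86.2 keV = 86200 eV

86.2 keV < 62.9 GeV < 74.5 GeV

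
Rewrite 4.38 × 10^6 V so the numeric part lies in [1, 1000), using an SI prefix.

= 4.38 × 10^6 V; 10^6 is mega.

4.38 MV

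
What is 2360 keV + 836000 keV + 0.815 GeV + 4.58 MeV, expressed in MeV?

1657.94 MeV

In MeV:
  2360 keV = 2360e-3 MeV = 2.36
  836000 keV = 836000e-3 MeV = 836
  0.815 GeV = 0.815e3 MeV = 815
  4.58 MeV → 4.58
Sum: 2.36 + 836 + 815 + 4.58 = 1657.94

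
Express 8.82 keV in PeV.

0.00000000000882 PeV

kilo = 1e3, peta = 1e15; factor is 1e-12.
8.82 × 1e-12 = 0.00000000000882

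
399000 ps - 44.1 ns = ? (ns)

354.9 ns

In ns:
  399000 ps = 399000 × 10⁻³ ns = 399
  44.1 ns → 44.1
Difference: 399 - 44.1 = 354.9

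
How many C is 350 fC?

femto = 10^-15, (no prefix) = 10^0; factor is 10^-15.
350 × 10^-15 = 0.00000000000035

0.00000000000035 C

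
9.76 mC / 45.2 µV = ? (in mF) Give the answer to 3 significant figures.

(9.76e-3) / (45.2e-6) = 0.21593e3 F

216000 mF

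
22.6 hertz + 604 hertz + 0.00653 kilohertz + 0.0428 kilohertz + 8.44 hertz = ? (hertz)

In hertz:
  22.6 hertz → 22.6
  604 hertz → 604
  0.00653 kilohertz = 0.00653 × 10³ hertz = 6.53
  0.0428 kilohertz = 0.0428 × 10³ hertz = 42.8
  8.44 hertz → 8.44
Sum: 22.6 + 604 + 6.53 + 42.8 + 8.44 = 684.37

684.37 hertz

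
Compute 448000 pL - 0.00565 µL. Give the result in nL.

442.35 nL

In nL:
  448000 pL = 448000 × 10⁻³ nL = 448
  0.00565 µL = 0.00565 × 10³ nL = 5.65
Difference: 448 - 5.65 = 442.35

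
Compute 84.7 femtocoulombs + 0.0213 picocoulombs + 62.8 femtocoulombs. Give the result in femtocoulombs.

168.8 femtocoulombs

In femtocoulombs:
  84.7 femtocoulombs → 84.7
  0.0213 picocoulombs = 0.0213e3 femtocoulombs = 21.3
  62.8 femtocoulombs → 62.8
Sum: 84.7 + 21.3 + 62.8 = 168.8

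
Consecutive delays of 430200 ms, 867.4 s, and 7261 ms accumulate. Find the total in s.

In s:
  430200 ms = 430200e-3 s = 430.2
  867.4 s → 867.4
  7261 ms = 7261e-3 s = 7.261
Sum: 430.2 + 867.4 + 7.261 = 1304.861

1304.861 s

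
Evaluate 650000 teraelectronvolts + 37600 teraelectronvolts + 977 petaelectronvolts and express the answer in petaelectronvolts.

1664.6 petaelectronvolts

In petaelectronvolts:
  650000 teraelectronvolts = 650000e-3 petaelectronvolts = 650
  37600 teraelectronvolts = 37600e-3 petaelectronvolts = 37.6
  977 petaelectronvolts → 977
Sum: 650 + 37.6 + 977 = 1664.6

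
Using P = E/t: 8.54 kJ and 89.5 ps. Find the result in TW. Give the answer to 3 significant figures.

(8.54 × 10³) / (89.5 × 10⁻¹²) = 0.095419 × 10¹⁵ W

95.4 TW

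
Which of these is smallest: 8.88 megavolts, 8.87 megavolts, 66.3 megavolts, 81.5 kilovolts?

8.88 megavolts = 8880000 volts
8.87 megavolts = 8870000 volts
66.3 megavolts = 66300000 volts
81.5 kilovolts = 81500 volts

81.5 kilovolts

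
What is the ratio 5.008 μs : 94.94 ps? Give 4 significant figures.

52750

(5.008 × 10⁻⁶) / (94.94 × 10⁻¹²) = 0.052749 × 10⁶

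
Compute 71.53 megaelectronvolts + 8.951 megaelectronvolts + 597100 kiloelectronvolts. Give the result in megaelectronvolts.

In megaelectronvolts:
  71.53 megaelectronvolts → 71.53
  8.951 megaelectronvolts → 8.951
  597100 kiloelectronvolts = 597100 × 10⁻³ megaelectronvolts = 597.1
Sum: 71.53 + 8.951 + 597.1 = 677.581

677.581 megaelectronvolts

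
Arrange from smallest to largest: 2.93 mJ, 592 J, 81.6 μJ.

81.6 μJ < 2.93 mJ < 592 J

2.93 mJ = 0.00293 J
592 J = 592 J
81.6 μJ = 0.0000816 J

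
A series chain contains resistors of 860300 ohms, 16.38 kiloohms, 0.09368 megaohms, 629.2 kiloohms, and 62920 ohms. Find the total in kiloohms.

1662.48 kiloohms

In kiloohms:
  860300 ohms = 860300 × 10^-3 kiloohms = 860.3
  16.38 kiloohms → 16.38
  0.09368 megaohms = 0.09368 × 10^3 kiloohms = 93.68
  629.2 kiloohms → 629.2
  62920 ohms = 62920 × 10^-3 kiloohms = 62.92
Sum: 860.3 + 16.38 + 93.68 + 629.2 + 62.92 = 1662.48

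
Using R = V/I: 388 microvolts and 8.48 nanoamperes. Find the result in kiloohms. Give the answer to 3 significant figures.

(388 × 10⁻⁶) / (8.48 × 10⁻⁹) = 45.755 × 10³ Ω

45.8 kiloohms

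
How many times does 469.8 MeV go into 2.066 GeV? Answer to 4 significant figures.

(2.066 × 10^9) / (469.8 × 10^6) = 0.0043976 × 10^3

4.398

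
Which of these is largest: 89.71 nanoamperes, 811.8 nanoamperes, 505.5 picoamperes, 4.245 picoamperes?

89.71 nanoamperes = 0.00000008971 amperes
811.8 nanoamperes = 0.0000008118 amperes
505.5 picoamperes = 0.0000000005055 amperes
4.245 picoamperes = 0.000000000004245 amperes

811.8 nanoamperes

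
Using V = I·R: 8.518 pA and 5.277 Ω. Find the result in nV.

0.044949486 nV

8.518e-12 × 5.277 = 44.949486e-12 V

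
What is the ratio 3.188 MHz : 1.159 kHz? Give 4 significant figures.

2751

(3.188 × 10⁶) / (1.159 × 10³) = 2.7506 × 10³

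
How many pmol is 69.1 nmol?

69100 pmol

nano = 10^-9, pico = 10^-12; factor is 10^3.
69.1 × 10^3 = 69100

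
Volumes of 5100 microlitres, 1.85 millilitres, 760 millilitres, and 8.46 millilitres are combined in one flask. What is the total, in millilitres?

775.41 millilitres

In millilitres:
  5100 microlitres = 5100 × 10⁻³ millilitres = 5.1
  1.85 millilitres → 1.85
  760 millilitres → 760
  8.46 millilitres → 8.46
Sum: 5.1 + 1.85 + 760 + 8.46 = 775.41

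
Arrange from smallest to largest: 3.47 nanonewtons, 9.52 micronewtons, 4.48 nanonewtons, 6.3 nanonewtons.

3.47 nanonewtons = 0.00000000347 newtons
9.52 micronewtons = 0.00000952 newtons
4.48 nanonewtons = 0.00000000448 newtons
6.3 nanonewtons = 0.0000000063 newtons

3.47 nanonewtons < 4.48 nanonewtons < 6.3 nanonewtons < 9.52 micronewtons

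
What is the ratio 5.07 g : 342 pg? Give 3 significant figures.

14800000000

(5.07) / (342e-12) = 0.01482e12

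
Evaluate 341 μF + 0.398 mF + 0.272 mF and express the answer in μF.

1011 μF

In μF:
  341 μF → 341
  0.398 mF = 0.398e3 μF = 398
  0.272 mF = 0.272e3 μF = 272
Sum: 341 + 398 + 272 = 1011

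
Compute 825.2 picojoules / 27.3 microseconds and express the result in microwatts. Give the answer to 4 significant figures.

30.23 microwatts

(825.2e-12) / (27.3e-6) = 30.2271e-6 W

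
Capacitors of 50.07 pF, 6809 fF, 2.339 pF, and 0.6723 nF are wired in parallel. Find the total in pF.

731.518 pF

In pF:
  50.07 pF → 50.07
  6809 fF = 6809 × 10⁻³ pF = 6.809
  2.339 pF → 2.339
  0.6723 nF = 0.6723 × 10³ pF = 672.3
Sum: 50.07 + 6.809 + 2.339 + 672.3 = 731.518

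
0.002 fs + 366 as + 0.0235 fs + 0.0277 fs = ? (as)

419.2 as

In as:
  0.002 fs = 0.002e3 as = 2
  366 as → 366
  0.0235 fs = 0.0235e3 as = 23.5
  0.0277 fs = 0.0277e3 as = 27.7
Sum: 2 + 366 + 23.5 + 27.7 = 419.2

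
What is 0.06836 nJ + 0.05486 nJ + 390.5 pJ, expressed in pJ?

In pJ:
  0.06836 nJ = 0.06836 × 10^3 pJ = 68.36
  0.05486 nJ = 0.05486 × 10^3 pJ = 54.86
  390.5 pJ → 390.5
Sum: 68.36 + 54.86 + 390.5 = 513.72

513.72 pJ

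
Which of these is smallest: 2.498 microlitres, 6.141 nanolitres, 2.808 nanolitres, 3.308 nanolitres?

2.498 microlitres = 0.000002498 litres
6.141 nanolitres = 0.000000006141 litres
2.808 nanolitres = 0.000000002808 litres
3.308 nanolitres = 0.000000003308 litres

2.808 nanolitres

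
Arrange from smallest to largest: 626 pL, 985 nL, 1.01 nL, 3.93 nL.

626 pL = 0.000000000626 L
985 nL = 0.000000985 L
1.01 nL = 0.00000000101 L
3.93 nL = 0.00000000393 L

626 pL < 1.01 nL < 3.93 nL < 985 nL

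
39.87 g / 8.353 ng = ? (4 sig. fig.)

4773000000

(39.87) / (8.353 × 10⁻⁹) = 4.7731 × 10⁹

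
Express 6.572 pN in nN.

0.006572 nN

pico = 1e-12, nano = 1e-9; factor is 1e-3.
6.572 × 1e-3 = 0.006572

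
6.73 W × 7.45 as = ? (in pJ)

6.73 × 7.45e-18 = 50.1385e-18 J

0.0000501385 pJ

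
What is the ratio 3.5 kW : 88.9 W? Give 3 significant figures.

(3.5 × 10³) / (88.9) = 0.03937 × 10³

39.4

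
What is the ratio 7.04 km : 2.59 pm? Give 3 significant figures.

(7.04e3) / (2.59e-12) = 2.718e15

2720000000000000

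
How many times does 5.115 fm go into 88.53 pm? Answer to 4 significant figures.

17310

(88.53 × 10^-12) / (5.115 × 10^-15) = 17.308 × 10^3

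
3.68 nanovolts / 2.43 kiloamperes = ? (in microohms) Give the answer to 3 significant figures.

(3.68e-9) / (2.43e3) = 1.5144e-12 Ω

0.00000151 microohms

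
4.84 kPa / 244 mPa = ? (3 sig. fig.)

19800

(4.84e3) / (244e-3) = 0.01984e6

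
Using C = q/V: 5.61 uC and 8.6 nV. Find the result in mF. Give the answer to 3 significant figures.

652000 mF

(5.61 × 10⁻⁶) / (8.6 × 10⁻⁹) = 0.65233 × 10³ F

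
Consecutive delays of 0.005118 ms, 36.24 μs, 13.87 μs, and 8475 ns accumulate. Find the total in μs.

63.703 μs

In μs:
  0.005118 ms = 0.005118 × 10^3 μs = 5.118
  36.24 μs → 36.24
  13.87 μs → 13.87
  8475 ns = 8475 × 10^-3 μs = 8.475
Sum: 5.118 + 36.24 + 13.87 + 8.475 = 63.703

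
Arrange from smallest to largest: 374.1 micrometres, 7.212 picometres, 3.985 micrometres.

7.212 picometres < 3.985 micrometres < 374.1 micrometres

374.1 micrometres = 0.0003741 metres
7.212 picometres = 0.000000000007212 metres
3.985 micrometres = 0.000003985 metres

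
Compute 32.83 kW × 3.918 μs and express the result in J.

32.83e3 × 3.918e-6 = 128.62794e-3 J

0.12862794 J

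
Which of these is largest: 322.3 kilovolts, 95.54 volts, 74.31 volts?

322.3 kilovolts

322.3 kilovolts = 322300 volts
95.54 volts = 95.54 volts
74.31 volts = 74.31 volts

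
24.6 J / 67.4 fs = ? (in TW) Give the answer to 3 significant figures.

365 TW

(24.6) / (67.4 × 10^-15) = 0.36499 × 10^15 W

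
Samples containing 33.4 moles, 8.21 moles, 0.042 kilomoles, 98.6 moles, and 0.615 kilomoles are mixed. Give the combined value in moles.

In moles:
  33.4 moles → 33.4
  8.21 moles → 8.21
  0.042 kilomoles = 0.042e3 moles = 42
  98.6 moles → 98.6
  0.615 kilomoles = 0.615e3 moles = 615
Sum: 33.4 + 8.21 + 42 + 98.6 + 615 = 797.21

797.21 moles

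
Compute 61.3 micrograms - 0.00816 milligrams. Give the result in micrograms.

In micrograms:
  61.3 micrograms → 61.3
  0.00816 milligrams = 0.00816 × 10³ micrograms = 8.16
Difference: 61.3 - 8.16 = 53.14

53.14 micrograms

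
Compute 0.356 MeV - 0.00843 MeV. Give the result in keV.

347.57 keV

In keV:
  0.356 MeV = 0.356 × 10^3 keV = 356
  0.00843 MeV = 0.00843 × 10^3 keV = 8.43
Difference: 356 - 8.43 = 347.57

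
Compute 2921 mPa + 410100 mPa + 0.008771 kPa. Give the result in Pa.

421.792 Pa

In Pa:
  2921 mPa = 2921 × 10⁻³ Pa = 2.921
  410100 mPa = 410100 × 10⁻³ Pa = 410.1
  0.008771 kPa = 0.008771 × 10³ Pa = 8.771
Sum: 2.921 + 410.1 + 8.771 = 421.792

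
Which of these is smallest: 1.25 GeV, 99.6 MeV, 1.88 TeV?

99.6 MeV

1.25 GeV = 1250000000 eV
99.6 MeV = 99600000 eV
1.88 TeV = 1880000000000 eV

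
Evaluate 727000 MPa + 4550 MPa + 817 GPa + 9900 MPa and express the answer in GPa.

In GPa:
  727000 MPa = 727000 × 10^-3 GPa = 727
  4550 MPa = 4550 × 10^-3 GPa = 4.55
  817 GPa → 817
  9900 MPa = 9900 × 10^-3 GPa = 9.9
Sum: 727 + 4.55 + 817 + 9.9 = 1558.45

1558.45 GPa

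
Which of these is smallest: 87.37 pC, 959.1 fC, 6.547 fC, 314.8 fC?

6.547 fC

87.37 pC = 0.00000000008737 C
959.1 fC = 0.0000000000009591 C
6.547 fC = 0.000000000000006547 C
314.8 fC = 0.0000000000003148 C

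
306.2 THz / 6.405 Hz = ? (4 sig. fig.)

(306.2e12) / (6.405) = 47.806e12

47810000000000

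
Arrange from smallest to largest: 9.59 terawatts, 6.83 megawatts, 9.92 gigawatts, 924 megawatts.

9.59 terawatts = 9590000000000 watts
6.83 megawatts = 6830000 watts
9.92 gigawatts = 9920000000 watts
924 megawatts = 924000000 watts

6.83 megawatts < 924 megawatts < 9.92 gigawatts < 9.59 terawatts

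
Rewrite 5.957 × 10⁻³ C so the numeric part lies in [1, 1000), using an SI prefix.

= 5.957 × 10⁻³ C; 10⁻³ is milli.

5.957 mC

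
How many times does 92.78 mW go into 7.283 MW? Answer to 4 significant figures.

78500000

(7.283e6) / (92.78e-3) = 0.078498e9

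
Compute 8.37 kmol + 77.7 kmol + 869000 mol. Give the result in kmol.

955.07 kmol

In kmol:
  8.37 kmol → 8.37
  77.7 kmol → 77.7
  869000 mol = 869000e-3 kmol = 869
Sum: 8.37 + 77.7 + 869 = 955.07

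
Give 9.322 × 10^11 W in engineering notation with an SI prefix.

932.2 GW

= 932.2 × 10^9 W; 10^9 is giga.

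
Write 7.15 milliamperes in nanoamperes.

7150000 nanoamperes

milli = 1e-3, nano = 1e-9; factor is 1e6.
7.15 × 1e6 = 7150000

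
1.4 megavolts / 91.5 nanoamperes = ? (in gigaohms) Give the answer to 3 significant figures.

15300 gigaohms

(1.4 × 10⁶) / (91.5 × 10⁻⁹) = 0.015301 × 10¹⁵ Ω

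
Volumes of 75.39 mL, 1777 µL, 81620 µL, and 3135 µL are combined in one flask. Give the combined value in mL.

In mL:
  75.39 mL → 75.39
  1777 µL = 1777 × 10^-3 mL = 1.777
  81620 µL = 81620 × 10^-3 mL = 81.62
  3135 µL = 3135 × 10^-3 mL = 3.135
Sum: 75.39 + 1.777 + 81.62 + 3.135 = 161.922

161.922 mL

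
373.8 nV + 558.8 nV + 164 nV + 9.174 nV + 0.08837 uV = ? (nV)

1194.144 nV

In nV:
  373.8 nV → 373.8
  558.8 nV → 558.8
  164 nV → 164
  9.174 nV → 9.174
  0.08837 uV = 0.08837e3 nV = 88.37
Sum: 373.8 + 558.8 + 164 + 9.174 + 88.37 = 1194.144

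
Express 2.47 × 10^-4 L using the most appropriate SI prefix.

247 µL

= 247 × 10^-6 L; 10^-6 is micro.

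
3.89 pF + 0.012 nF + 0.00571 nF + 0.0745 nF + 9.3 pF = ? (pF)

In pF:
  3.89 pF → 3.89
  0.012 nF = 0.012e3 pF = 12
  0.00571 nF = 0.00571e3 pF = 5.71
  0.0745 nF = 0.0745e3 pF = 74.5
  9.3 pF → 9.3
Sum: 3.89 + 12 + 5.71 + 74.5 + 9.3 = 105.4

105.4 pF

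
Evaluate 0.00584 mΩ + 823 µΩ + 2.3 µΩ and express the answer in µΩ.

In µΩ:
  0.00584 mΩ = 0.00584 × 10³ µΩ = 5.84
  823 µΩ → 823
  2.3 µΩ → 2.3
Sum: 5.84 + 823 + 2.3 = 831.14

831.14 µΩ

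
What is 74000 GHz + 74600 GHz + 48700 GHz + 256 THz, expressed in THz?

In THz:
  74000 GHz = 74000 × 10^-3 THz = 74
  74600 GHz = 74600 × 10^-3 THz = 74.6
  48700 GHz = 48700 × 10^-3 THz = 48.7
  256 THz → 256
Sum: 74 + 74.6 + 48.7 + 256 = 453.3

453.3 THz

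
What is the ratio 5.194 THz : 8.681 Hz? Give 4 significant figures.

598300000000

(5.194 × 10¹²) / (8.681) = 0.59832 × 10¹²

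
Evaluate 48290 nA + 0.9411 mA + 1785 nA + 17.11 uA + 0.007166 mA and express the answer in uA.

1015.451 uA

In uA:
  48290 nA = 48290 × 10^-3 uA = 48.29
  0.9411 mA = 0.9411 × 10^3 uA = 941.1
  1785 nA = 1785 × 10^-3 uA = 1.785
  17.11 uA → 17.11
  0.007166 mA = 0.007166 × 10^3 uA = 7.166
Sum: 48.29 + 941.1 + 1.785 + 17.11 + 7.166 = 1015.451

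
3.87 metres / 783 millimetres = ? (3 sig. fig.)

4.94

(3.87) / (783 × 10⁻³) = 0.004943 × 10³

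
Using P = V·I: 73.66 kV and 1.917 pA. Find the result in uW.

0.14120622 uW

73.66 × 10³ × 1.917 × 10⁻¹² = 141.20622 × 10⁻⁹ W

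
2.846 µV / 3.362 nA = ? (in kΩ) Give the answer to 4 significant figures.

0.8465 kΩ

(2.846e-6) / (3.362e-9) = 0.84652e3 Ω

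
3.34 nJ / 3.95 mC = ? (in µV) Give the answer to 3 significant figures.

(3.34e-9) / (3.95e-3) = 0.84557e-6 V

0.846 µV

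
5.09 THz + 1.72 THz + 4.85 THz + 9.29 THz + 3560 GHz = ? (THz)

24.51 THz

In THz:
  5.09 THz → 5.09
  1.72 THz → 1.72
  4.85 THz → 4.85
  9.29 THz → 9.29
  3560 GHz = 3560 × 10⁻³ THz = 3.56
Sum: 5.09 + 1.72 + 4.85 + 9.29 + 3.56 = 24.51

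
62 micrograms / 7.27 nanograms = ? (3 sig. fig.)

8530

(62 × 10⁻⁶) / (7.27 × 10⁻⁹) = 8.528 × 10³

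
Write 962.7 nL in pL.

962700 pL

nano = 10^-9, pico = 10^-12; factor is 10^3.
962.7 × 10^3 = 962700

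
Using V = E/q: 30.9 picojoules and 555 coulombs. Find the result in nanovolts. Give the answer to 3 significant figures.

(30.9 × 10^-12) / (555) = 0.055676 × 10^-12 V

0.0000557 nanovolts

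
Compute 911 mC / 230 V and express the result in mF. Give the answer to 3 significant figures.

3.96 mF

(911e-3) / (230) = 3.9609e-3 F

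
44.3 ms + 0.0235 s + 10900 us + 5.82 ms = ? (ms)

In ms:
  44.3 ms → 44.3
  0.0235 s = 0.0235 × 10³ ms = 23.5
  10900 us = 10900 × 10⁻³ ms = 10.9
  5.82 ms → 5.82
Sum: 44.3 + 23.5 + 10.9 + 5.82 = 84.52

84.52 ms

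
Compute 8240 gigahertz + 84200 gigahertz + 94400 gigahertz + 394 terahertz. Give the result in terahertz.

580.84 terahertz

In terahertz:
  8240 gigahertz = 8240 × 10^-3 terahertz = 8.24
  84200 gigahertz = 84200 × 10^-3 terahertz = 84.2
  94400 gigahertz = 94400 × 10^-3 terahertz = 94.4
  394 terahertz → 394
Sum: 8.24 + 84.2 + 94.4 + 394 = 580.84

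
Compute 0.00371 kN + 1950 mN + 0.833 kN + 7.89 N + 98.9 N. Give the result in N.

945.45 N

In N:
  0.00371 kN = 0.00371 × 10³ N = 3.71
  1950 mN = 1950 × 10⁻³ N = 1.95
  0.833 kN = 0.833 × 10³ N = 833
  7.89 N → 7.89
  98.9 N → 98.9
Sum: 3.71 + 1.95 + 833 + 7.89 + 98.9 = 945.45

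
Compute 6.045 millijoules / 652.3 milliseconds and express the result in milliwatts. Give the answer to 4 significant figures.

9.267 milliwatts

(6.045e-3) / (652.3e-3) = 0.00926721 W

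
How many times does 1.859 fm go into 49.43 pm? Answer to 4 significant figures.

26590

(49.43 × 10^-12) / (1.859 × 10^-15) = 26.59 × 10^3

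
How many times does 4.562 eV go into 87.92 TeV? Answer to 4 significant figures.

(87.92 × 10¹²) / (4.562) = 19.272 × 10¹²

19270000000000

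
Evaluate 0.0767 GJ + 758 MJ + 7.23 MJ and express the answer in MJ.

841.93 MJ

In MJ:
  0.0767 GJ = 0.0767 × 10^3 MJ = 76.7
  758 MJ → 758
  7.23 MJ → 7.23
Sum: 76.7 + 758 + 7.23 = 841.93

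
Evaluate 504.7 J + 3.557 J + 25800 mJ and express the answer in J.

In J:
  504.7 J → 504.7
  3.557 J → 3.557
  25800 mJ = 25800e-3 J = 25.8
Sum: 504.7 + 3.557 + 25.8 = 534.057

534.057 J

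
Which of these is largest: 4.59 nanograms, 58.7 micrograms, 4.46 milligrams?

4.59 nanograms = 0.00000000459 grams
58.7 micrograms = 0.0000587 grams
4.46 milligrams = 0.00446 grams

4.46 milligrams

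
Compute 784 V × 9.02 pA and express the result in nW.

7.07168 nW

784 × 9.02 × 10^-12 = 7071.68 × 10^-12 W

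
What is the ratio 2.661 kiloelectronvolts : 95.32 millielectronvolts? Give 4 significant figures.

27920

(2.661 × 10^3) / (95.32 × 10^-3) = 0.027916 × 10^6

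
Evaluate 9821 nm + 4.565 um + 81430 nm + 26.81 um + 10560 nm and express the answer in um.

In um:
  9821 nm = 9821e-3 um = 9.821
  4.565 um → 4.565
  81430 nm = 81430e-3 um = 81.43
  26.81 um → 26.81
  10560 nm = 10560e-3 um = 10.56
Sum: 9.821 + 4.565 + 81.43 + 26.81 + 10.56 = 133.186

133.186 um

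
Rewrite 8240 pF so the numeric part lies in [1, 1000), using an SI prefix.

8.24 nF

= 8.24 × 10^-9 F; 10^-9 is nano.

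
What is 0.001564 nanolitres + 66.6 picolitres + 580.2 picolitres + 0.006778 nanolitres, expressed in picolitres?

655.142 picolitres

In picolitres:
  0.001564 nanolitres = 0.001564 × 10^3 picolitres = 1.564
  66.6 picolitres → 66.6
  580.2 picolitres → 580.2
  0.006778 nanolitres = 0.006778 × 10^3 picolitres = 6.778
Sum: 1.564 + 66.6 + 580.2 + 6.778 = 655.142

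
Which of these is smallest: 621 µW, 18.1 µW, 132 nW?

132 nW

621 µW = 0.000621 W
18.1 µW = 0.0000181 W
132 nW = 0.000000132 W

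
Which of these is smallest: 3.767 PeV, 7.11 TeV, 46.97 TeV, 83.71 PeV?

7.11 TeV

3.767 PeV = 3767000000000000 eV
7.11 TeV = 7110000000000 eV
46.97 TeV = 46970000000000 eV
83.71 PeV = 83710000000000000 eV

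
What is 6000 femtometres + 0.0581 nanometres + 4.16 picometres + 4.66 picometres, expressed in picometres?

72.92 picometres

In picometres:
  6000 femtometres = 6000 × 10^-3 picometres = 6
  0.0581 nanometres = 0.0581 × 10^3 picometres = 58.1
  4.16 picometres → 4.16
  4.66 picometres → 4.66
Sum: 6 + 58.1 + 4.16 + 4.66 = 72.92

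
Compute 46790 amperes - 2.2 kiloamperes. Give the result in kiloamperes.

44.59 kiloamperes

In kiloamperes:
  46790 amperes = 46790e-3 kiloamperes = 46.79
  2.2 kiloamperes → 2.2
Difference: 46.79 - 2.2 = 44.59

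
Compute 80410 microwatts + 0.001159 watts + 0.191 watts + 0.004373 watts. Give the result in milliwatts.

276.942 milliwatts

In milliwatts:
  80410 microwatts = 80410e-3 milliwatts = 80.41
  0.001159 watts = 0.001159e3 milliwatts = 1.159
  0.191 watts = 0.191e3 milliwatts = 191
  0.004373 watts = 0.004373e3 milliwatts = 4.373
Sum: 80.41 + 1.159 + 191 + 4.373 = 276.942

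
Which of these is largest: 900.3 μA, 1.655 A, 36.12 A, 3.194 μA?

900.3 μA = 0.0009003 A
1.655 A = 1.655 A
36.12 A = 36.12 A
3.194 μA = 0.000003194 A

36.12 A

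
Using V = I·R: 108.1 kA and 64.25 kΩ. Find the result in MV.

108.1e3 × 64.25e3 = 6945.425e6 V

6945.425 MV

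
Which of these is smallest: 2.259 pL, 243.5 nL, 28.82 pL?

2.259 pL

2.259 pL = 0.000000000002259 L
243.5 nL = 0.0000002435 L
28.82 pL = 0.00000000002882 L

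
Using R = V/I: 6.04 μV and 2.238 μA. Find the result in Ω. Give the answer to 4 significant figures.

(6.04e-6) / (2.238e-6) = 2.69884 Ω

2.699 Ω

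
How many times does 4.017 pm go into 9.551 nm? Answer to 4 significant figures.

(9.551e-9) / (4.017e-12) = 2.3776e3

2378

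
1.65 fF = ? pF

0.00165 pF

femto = 10^-15, pico = 10^-12; factor is 10^-3.
1.65 × 10^-3 = 0.00165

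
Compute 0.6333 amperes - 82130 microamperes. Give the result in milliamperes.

In milliamperes:
  0.6333 amperes = 0.6333 × 10^3 milliamperes = 633.3
  82130 microamperes = 82130 × 10^-3 milliamperes = 82.13
Difference: 633.3 - 82.13 = 551.17

551.17 milliamperes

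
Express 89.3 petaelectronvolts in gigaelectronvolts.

89300000 gigaelectronvolts

peta = 10^15, giga = 10^9; factor is 10^6.
89.3 × 10^6 = 89300000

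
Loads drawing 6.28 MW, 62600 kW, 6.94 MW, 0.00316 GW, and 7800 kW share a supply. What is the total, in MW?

In MW:
  6.28 MW → 6.28
  62600 kW = 62600 × 10⁻³ MW = 62.6
  6.94 MW → 6.94
  0.00316 GW = 0.00316 × 10³ MW = 3.16
  7800 kW = 7800 × 10⁻³ MW = 7.8
Sum: 6.28 + 62.6 + 6.94 + 3.16 + 7.8 = 86.78

86.78 MW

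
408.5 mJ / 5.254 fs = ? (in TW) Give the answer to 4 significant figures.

77.75 TW

(408.5e-3) / (5.254e-15) = 77.7503e12 W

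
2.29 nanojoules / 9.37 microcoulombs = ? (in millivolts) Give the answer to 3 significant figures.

(2.29 × 10⁻⁹) / (9.37 × 10⁻⁶) = 0.2444 × 10⁻³ V

0.244 millivolts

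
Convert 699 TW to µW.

tera = 10¹², micro = 10⁻⁶; factor is 10¹⁸.
699 × 10¹⁸ = 699000000000000000000

699000000000000000000 µW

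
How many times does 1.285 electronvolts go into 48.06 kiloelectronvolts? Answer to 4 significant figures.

(48.06 × 10^3) / (1.285) = 37.401 × 10^3

37400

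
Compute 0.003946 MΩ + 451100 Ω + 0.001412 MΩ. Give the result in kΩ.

456.458 kΩ

In kΩ:
  0.003946 MΩ = 0.003946 × 10^3 kΩ = 3.946
  451100 Ω = 451100 × 10^-3 kΩ = 451.1
  0.001412 MΩ = 0.001412 × 10^3 kΩ = 1.412
Sum: 3.946 + 451.1 + 1.412 = 456.458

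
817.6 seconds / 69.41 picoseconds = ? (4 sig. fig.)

(817.6) / (69.41e-12) = 11.779e12

11780000000000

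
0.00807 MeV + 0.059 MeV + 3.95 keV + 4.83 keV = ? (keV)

75.85 keV

In keV:
  0.00807 MeV = 0.00807 × 10³ keV = 8.07
  0.059 MeV = 0.059 × 10³ keV = 59
  3.95 keV → 3.95
  4.83 keV → 4.83
Sum: 8.07 + 59 + 3.95 + 4.83 = 75.85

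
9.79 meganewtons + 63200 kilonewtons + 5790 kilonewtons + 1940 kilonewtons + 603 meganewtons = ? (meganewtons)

In meganewtons:
  9.79 meganewtons → 9.79
  63200 kilonewtons = 63200 × 10^-3 meganewtons = 63.2
  5790 kilonewtons = 5790 × 10^-3 meganewtons = 5.79
  1940 kilonewtons = 1940 × 10^-3 meganewtons = 1.94
  603 meganewtons → 603
Sum: 9.79 + 63.2 + 5.79 + 1.94 + 603 = 683.72

683.72 meganewtons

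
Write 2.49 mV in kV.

0.00000249 kV

milli = 10⁻³, kilo = 10³; factor is 10⁻⁶.
2.49 × 10⁻⁶ = 0.00000249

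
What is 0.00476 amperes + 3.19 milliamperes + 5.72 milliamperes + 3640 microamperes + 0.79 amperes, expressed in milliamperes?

In milliamperes:
  0.00476 amperes = 0.00476 × 10^3 milliamperes = 4.76
  3.19 milliamperes → 3.19
  5.72 milliamperes → 5.72
  3640 microamperes = 3640 × 10^-3 milliamperes = 3.64
  0.79 amperes = 0.79 × 10^3 milliamperes = 790
Sum: 4.76 + 3.19 + 5.72 + 3.64 + 790 = 807.31

807.31 milliamperes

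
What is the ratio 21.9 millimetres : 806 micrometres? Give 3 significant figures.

(21.9 × 10⁻³) / (806 × 10⁻⁶) = 0.02717 × 10³

27.2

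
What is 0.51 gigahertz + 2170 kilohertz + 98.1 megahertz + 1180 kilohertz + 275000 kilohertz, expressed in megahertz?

In megahertz:
  0.51 gigahertz = 0.51 × 10^3 megahertz = 510
  2170 kilohertz = 2170 × 10^-3 megahertz = 2.17
  98.1 megahertz → 98.1
  1180 kilohertz = 1180 × 10^-3 megahertz = 1.18
  275000 kilohertz = 275000 × 10^-3 megahertz = 275
Sum: 510 + 2.17 + 98.1 + 1.18 + 275 = 886.45

886.45 megahertz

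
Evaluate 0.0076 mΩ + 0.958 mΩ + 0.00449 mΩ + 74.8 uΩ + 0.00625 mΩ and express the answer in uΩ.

1051.14 uΩ

In uΩ:
  0.0076 mΩ = 0.0076 × 10³ uΩ = 7.6
  0.958 mΩ = 0.958 × 10³ uΩ = 958
  0.00449 mΩ = 0.00449 × 10³ uΩ = 4.49
  74.8 uΩ → 74.8
  0.00625 mΩ = 0.00625 × 10³ uΩ = 6.25
Sum: 7.6 + 958 + 4.49 + 74.8 + 6.25 = 1051.14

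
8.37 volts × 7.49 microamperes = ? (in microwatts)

8.37 × 7.49 × 10^-6 = 62.6913 × 10^-6 W

62.6913 microwatts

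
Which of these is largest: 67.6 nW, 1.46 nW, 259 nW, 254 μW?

67.6 nW = 0.0000000676 W
1.46 nW = 0.00000000146 W
259 nW = 0.000000259 W
254 μW = 0.000254 W

254 μW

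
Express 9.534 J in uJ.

(no prefix) = 10⁰, micro = 10⁻⁶; factor is 10⁶.
9.534 × 10⁶ = 9534000

9534000 uJ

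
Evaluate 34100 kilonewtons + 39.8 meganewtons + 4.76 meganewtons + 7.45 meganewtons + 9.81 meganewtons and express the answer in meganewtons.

95.92 meganewtons

In meganewtons:
  34100 kilonewtons = 34100 × 10⁻³ meganewtons = 34.1
  39.8 meganewtons → 39.8
  4.76 meganewtons → 4.76
  7.45 meganewtons → 7.45
  9.81 meganewtons → 9.81
Sum: 34.1 + 39.8 + 4.76 + 7.45 + 9.81 = 95.92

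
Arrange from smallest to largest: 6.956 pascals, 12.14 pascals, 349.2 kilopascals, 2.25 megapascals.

6.956 pascals < 12.14 pascals < 349.2 kilopascals < 2.25 megapascals

6.956 pascals = 6.956 pascals
12.14 pascals = 12.14 pascals
349.2 kilopascals = 349200 pascals
2.25 megapascals = 2250000 pascals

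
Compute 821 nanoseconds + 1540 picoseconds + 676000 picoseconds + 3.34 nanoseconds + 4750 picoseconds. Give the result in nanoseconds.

1506.63 nanoseconds

In nanoseconds:
  821 nanoseconds → 821
  1540 picoseconds = 1540 × 10^-3 nanoseconds = 1.54
  676000 picoseconds = 676000 × 10^-3 nanoseconds = 676
  3.34 nanoseconds → 3.34
  4750 picoseconds = 4750 × 10^-3 nanoseconds = 4.75
Sum: 821 + 1.54 + 676 + 3.34 + 4.75 = 1506.63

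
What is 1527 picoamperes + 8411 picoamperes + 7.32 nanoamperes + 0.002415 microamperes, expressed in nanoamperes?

19.673 nanoamperes

In nanoamperes:
  1527 picoamperes = 1527 × 10^-3 nanoamperes = 1.527
  8411 picoamperes = 8411 × 10^-3 nanoamperes = 8.411
  7.32 nanoamperes → 7.32
  0.002415 microamperes = 0.002415 × 10^3 nanoamperes = 2.415
Sum: 1.527 + 8.411 + 7.32 + 2.415 = 19.673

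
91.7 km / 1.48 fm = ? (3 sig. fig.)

(91.7e3) / (1.48e-15) = 61.96e18

62000000000000000000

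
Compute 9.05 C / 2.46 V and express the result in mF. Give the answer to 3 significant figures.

(9.05) / (2.46) = 3.6789 F

3680 mF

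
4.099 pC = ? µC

0.000004099 µC

pico = 10⁻¹², micro = 10⁻⁶; factor is 10⁻⁶.
4.099 × 10⁻⁶ = 0.000004099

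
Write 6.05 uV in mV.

0.00605 mV

micro = 1e-6, milli = 1e-3; factor is 1e-3.
6.05 × 1e-3 = 0.00605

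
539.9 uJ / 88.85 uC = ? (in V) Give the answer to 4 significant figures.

(539.9 × 10⁻⁶) / (88.85 × 10⁻⁶) = 6.07653 V

6.077 V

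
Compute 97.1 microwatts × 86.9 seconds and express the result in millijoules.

8.43799 millijoules

97.1 × 10^-6 × 86.9 = 8437.99 × 10^-6 J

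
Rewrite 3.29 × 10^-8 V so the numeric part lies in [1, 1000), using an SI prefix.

32.9 nV

= 32.9 × 10^-9 V; 10^-9 is nano.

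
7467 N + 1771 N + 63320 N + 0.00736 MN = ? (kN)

In kN:
  7467 N = 7467e-3 kN = 7.467
  1771 N = 1771e-3 kN = 1.771
  63320 N = 63320e-3 kN = 63.32
  0.00736 MN = 0.00736e3 kN = 7.36
Sum: 7.467 + 1.771 + 63.32 + 7.36 = 79.918

79.918 kN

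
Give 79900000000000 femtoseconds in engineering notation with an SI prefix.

= 79.9 × 10⁻³ seconds; 10⁻³ is milli.

79.9 milliseconds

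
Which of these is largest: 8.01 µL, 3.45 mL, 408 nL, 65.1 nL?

8.01 µL = 0.00000801 L
3.45 mL = 0.00345 L
408 nL = 0.000000408 L
65.1 nL = 0.0000000651 L

3.45 mL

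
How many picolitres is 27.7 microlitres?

micro = 10^-6, pico = 10^-12; factor is 10^6.
27.7 × 10^6 = 27700000

27700000 picolitres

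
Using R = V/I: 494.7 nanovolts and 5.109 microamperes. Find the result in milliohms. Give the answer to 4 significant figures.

96.83 milliohms

(494.7 × 10^-9) / (5.109 × 10^-6) = 96.8291 × 10^-3 Ω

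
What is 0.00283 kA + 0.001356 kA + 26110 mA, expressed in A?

30.296 A

In A:
  0.00283 kA = 0.00283e3 A = 2.83
  0.001356 kA = 0.001356e3 A = 1.356
  26110 mA = 26110e-3 A = 26.11
Sum: 2.83 + 1.356 + 26.11 = 30.296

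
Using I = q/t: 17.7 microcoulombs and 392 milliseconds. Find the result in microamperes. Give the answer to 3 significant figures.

(17.7e-6) / (392e-3) = 0.045153e-3 A

45.2 microamperes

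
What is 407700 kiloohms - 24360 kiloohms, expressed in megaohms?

In megaohms:
  407700 kiloohms = 407700e-3 megaohms = 407.7
  24360 kiloohms = 24360e-3 megaohms = 24.36
Difference: 407.7 - 24.36 = 383.34

383.34 megaohms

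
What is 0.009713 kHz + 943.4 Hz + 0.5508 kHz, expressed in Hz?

In Hz:
  0.009713 kHz = 0.009713e3 Hz = 9.713
  943.4 Hz → 943.4
  0.5508 kHz = 0.5508e3 Hz = 550.8
Sum: 9.713 + 943.4 + 550.8 = 1503.913

1503.913 Hz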